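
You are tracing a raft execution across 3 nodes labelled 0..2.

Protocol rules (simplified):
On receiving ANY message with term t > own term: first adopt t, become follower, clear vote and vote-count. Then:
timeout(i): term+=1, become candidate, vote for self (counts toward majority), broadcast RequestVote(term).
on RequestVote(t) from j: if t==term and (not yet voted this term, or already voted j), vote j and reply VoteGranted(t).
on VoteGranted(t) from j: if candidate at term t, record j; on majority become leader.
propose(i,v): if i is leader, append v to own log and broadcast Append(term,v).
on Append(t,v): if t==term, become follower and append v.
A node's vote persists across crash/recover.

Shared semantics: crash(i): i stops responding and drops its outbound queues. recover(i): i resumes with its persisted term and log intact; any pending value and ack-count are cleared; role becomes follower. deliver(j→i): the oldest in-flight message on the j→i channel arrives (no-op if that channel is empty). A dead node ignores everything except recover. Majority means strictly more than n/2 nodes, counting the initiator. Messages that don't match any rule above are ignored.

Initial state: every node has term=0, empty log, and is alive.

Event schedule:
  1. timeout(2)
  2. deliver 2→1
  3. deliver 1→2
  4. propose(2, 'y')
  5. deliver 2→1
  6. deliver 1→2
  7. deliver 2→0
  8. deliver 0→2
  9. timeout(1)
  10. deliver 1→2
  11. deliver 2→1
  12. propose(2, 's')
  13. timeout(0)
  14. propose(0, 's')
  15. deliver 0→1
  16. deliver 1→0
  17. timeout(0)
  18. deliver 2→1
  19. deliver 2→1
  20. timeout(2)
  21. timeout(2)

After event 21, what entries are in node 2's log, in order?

y

[1] timeout(2) → N2(cand t1 [-])
[2] deliver 2→1 → N1(foll t1 [-])
[3] deliver 1→2 → N2(lead t1 [-])
[4] propose(2,'y') → N2(lead t1 [y])
[5] deliver 2→1 → N1(foll t1 [y])
[6] deliver 1→2 → ∅
[7] deliver 2→0 → N0(foll t1 [-])
[8] deliver 0→2 → ∅
[9] timeout(1) → N1(cand t2 [y])
[10] deliver 1→2 → N2(foll t2 [y])
[11] deliver 2→1 → N1(lead t2 [y])
[12] propose(2,'s') → ∅
[13] timeout(0) → N0(cand t2 [-])
[14] propose(0,'s') → ∅
[15] deliver 0→1 → ∅
[16] deliver 1→0 → ∅
[17] timeout(0) → N0(cand t3 [-])
[18] deliver 2→1 → ∅
[19] deliver 2→1 → ∅
[20] timeout(2) → N2(cand t3 [y])
[21] timeout(2) → N2(cand t4 [y])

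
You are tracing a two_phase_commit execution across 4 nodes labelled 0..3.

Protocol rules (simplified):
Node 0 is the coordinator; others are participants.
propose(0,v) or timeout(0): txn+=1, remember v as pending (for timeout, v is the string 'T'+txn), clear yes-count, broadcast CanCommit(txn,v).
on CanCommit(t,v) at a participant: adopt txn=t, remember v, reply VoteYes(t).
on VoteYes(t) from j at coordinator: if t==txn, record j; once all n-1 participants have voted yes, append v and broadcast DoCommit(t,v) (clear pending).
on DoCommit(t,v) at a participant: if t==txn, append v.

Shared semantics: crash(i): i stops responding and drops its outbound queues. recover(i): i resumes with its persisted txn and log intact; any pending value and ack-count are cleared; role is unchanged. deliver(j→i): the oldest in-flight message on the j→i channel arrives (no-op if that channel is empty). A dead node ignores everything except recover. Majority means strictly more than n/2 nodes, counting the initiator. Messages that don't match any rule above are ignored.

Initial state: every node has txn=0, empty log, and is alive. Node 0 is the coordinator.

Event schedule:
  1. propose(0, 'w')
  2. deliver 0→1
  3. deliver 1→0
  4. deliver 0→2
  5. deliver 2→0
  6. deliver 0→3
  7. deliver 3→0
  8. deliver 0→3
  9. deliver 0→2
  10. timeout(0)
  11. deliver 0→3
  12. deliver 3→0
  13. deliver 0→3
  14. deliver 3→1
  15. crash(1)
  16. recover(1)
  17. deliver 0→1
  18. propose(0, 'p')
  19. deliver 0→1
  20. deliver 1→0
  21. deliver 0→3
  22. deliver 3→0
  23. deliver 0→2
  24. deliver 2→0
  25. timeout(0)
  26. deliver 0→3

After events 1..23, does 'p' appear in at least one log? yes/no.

no

[1] propose(0,'w') → N0(coor t1 [-])
[2] deliver 0→1 → N1(part t1 [-])
[3] deliver 1→0 → ∅
[4] deliver 0→2 → N2(part t1 [-])
[5] deliver 2→0 → ∅
[6] deliver 0→3 → N3(part t1 [-])
[7] deliver 3→0 → N0(coor t1 [w])
[8] deliver 0→3 → N3(part t1 [w])
[9] deliver 0→2 → N2(part t1 [w])
[10] timeout(0) → N0(coor t2 [w])
[11] deliver 0→3 → N3(part t2 [w])
[12] deliver 3→0 → ∅
[13] deliver 0→3 → ∅
[14] deliver 3→1 → ∅
[15] crash(1) → N1(✗part t1 [-])
[16] recover(1) → N1(part t1 [-])
[17] deliver 0→1 → N1(part t1 [w])
[18] propose(0,'p') → N0(coor t3 [w])
[19] deliver 0→1 → N1(part t2 [w])
[20] deliver 1→0 → ∅
[21] deliver 0→3 → N3(part t3 [w])
[22] deliver 3→0 → ∅
[23] deliver 0→2 → N2(part t2 [w])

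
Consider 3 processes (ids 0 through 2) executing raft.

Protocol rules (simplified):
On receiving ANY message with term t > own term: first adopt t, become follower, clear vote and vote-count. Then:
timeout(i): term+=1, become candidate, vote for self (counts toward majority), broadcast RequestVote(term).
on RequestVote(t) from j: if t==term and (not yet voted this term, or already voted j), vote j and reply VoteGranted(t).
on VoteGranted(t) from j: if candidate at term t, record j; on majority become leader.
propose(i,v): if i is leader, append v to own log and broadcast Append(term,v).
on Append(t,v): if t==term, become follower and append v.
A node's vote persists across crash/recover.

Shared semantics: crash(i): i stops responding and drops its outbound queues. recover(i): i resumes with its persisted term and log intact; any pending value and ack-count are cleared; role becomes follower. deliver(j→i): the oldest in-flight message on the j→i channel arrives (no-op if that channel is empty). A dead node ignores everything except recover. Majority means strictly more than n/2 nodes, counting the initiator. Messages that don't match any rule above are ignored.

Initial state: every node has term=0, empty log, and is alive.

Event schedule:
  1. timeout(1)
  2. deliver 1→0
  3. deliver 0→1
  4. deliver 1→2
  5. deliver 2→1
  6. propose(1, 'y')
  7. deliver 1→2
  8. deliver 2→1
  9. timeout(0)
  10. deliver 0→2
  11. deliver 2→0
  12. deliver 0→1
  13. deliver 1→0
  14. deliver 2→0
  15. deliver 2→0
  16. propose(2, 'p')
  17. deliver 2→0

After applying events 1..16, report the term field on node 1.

2

1. timeout(1):  <1:cand t1 ->
2. deliver 1→0:  <0:foll t1 ->
3. deliver 0→1:  <1:lead t1 ->
4. deliver 1→2:  <2:foll t1 ->
5. deliver 2→1:  nop
6. propose(1,'y'):  <1:lead t1 y>
7. deliver 1→2:  <2:foll t1 y>
8. deliver 2→1:  nop
9. timeout(0):  <0:cand t2 ->
10. deliver 0→2:  <2:foll t2 y>
11. deliver 2→0:  <0:lead t2 ->
12. deliver 0→1:  <1:foll t2 y>
13. deliver 1→0:  nop
14. deliver 2→0:  nop
15. deliver 2→0:  nop
16. propose(2,'p'):  nop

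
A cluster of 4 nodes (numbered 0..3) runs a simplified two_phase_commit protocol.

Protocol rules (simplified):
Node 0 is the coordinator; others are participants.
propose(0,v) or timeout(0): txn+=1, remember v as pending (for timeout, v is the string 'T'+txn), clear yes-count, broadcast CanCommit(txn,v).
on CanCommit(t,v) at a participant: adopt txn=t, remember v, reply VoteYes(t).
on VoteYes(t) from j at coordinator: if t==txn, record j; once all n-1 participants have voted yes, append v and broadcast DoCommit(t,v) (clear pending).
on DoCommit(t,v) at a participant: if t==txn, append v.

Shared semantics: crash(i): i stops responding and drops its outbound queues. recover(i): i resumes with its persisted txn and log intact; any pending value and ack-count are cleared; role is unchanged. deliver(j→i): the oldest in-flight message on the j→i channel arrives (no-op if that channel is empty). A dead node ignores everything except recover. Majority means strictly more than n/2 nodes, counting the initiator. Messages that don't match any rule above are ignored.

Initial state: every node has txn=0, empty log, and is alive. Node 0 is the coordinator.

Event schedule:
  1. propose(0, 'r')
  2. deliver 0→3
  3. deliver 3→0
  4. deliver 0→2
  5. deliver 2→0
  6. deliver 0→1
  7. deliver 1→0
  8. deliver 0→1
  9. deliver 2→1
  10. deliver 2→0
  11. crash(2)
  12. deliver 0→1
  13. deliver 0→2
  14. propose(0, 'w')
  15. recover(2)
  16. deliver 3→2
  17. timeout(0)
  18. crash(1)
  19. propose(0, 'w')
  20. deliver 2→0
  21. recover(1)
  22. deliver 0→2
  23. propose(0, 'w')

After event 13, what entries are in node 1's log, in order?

r

step 1 propose(0,'r'): 0={coor,t=1,log=-}
step 2 deliver 0→3: 3={part,t=1,log=-}
step 3 deliver 3→0: —
step 4 deliver 0→2: 2={part,t=1,log=-}
step 5 deliver 2→0: —
step 6 deliver 0→1: 1={part,t=1,log=-}
step 7 deliver 1→0: 0={coor,t=1,log=r}
step 8 deliver 0→1: 1={part,t=1,log=r}
step 9 deliver 2→1: —
step 10 deliver 2→0: —
step 11 crash(2): 2={✗part,t=1,log=-}
step 12 deliver 0→1: —
step 13 deliver 0→2: —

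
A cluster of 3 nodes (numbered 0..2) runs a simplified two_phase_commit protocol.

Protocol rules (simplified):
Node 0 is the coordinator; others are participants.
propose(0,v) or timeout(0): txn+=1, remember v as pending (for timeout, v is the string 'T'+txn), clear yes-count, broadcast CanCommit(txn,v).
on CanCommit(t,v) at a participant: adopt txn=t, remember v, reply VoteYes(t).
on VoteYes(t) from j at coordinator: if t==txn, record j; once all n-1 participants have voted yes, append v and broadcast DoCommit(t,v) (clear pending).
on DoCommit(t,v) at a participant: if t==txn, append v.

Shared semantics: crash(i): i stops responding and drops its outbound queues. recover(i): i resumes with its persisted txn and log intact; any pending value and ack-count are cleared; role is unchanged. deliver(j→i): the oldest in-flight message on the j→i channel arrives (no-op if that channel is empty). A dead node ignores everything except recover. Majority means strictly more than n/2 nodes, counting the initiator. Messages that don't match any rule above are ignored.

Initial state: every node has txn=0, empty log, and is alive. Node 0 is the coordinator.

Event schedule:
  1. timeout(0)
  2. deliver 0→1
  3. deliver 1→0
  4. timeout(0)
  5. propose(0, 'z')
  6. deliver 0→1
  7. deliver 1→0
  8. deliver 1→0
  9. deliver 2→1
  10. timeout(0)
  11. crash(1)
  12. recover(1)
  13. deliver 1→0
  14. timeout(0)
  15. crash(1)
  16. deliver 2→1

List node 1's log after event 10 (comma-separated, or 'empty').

empty

e1 timeout(0): 0[coor,t=1,-]
e2 deliver 0→1: 1[part,t=1,-]
e3 deliver 1→0: ·
e4 timeout(0): 0[coor,t=2,-]
e5 propose(0,'z'): 0[coor,t=3,-]
e6 deliver 0→1: 1[part,t=2,-]
e7 deliver 1→0: ·
e8 deliver 1→0: ·
e9 deliver 2→1: ·
e10 timeout(0): 0[coor,t=4,-]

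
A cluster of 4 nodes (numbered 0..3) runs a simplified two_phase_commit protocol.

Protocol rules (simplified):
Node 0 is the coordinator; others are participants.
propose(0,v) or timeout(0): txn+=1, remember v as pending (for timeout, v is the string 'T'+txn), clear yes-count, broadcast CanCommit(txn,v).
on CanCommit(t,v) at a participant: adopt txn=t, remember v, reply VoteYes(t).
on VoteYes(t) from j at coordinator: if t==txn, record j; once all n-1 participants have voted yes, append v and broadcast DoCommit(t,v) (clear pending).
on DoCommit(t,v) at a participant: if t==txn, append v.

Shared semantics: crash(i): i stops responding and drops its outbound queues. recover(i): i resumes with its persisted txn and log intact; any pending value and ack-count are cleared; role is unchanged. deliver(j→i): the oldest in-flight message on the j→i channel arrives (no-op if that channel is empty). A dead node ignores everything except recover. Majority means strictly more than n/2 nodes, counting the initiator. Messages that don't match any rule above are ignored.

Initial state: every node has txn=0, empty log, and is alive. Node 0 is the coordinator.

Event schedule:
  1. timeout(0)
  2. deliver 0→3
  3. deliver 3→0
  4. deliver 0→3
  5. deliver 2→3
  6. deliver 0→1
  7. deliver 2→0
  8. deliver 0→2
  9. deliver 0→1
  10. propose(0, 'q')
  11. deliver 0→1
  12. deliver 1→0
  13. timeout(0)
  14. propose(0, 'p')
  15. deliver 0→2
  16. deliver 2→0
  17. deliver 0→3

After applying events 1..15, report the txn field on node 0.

4

[1] timeout(0) → N0(coor t1 [-])
[2] deliver 0→3 → N3(part t1 [-])
[3] deliver 3→0 → ∅
[4] deliver 0→3 → ∅
[5] deliver 2→3 → ∅
[6] deliver 0→1 → N1(part t1 [-])
[7] deliver 2→0 → ∅
[8] deliver 0→2 → N2(part t1 [-])
[9] deliver 0→1 → ∅
[10] propose(0,'q') → N0(coor t2 [-])
[11] deliver 0→1 → N1(part t2 [-])
[12] deliver 1→0 → ∅
[13] timeout(0) → N0(coor t3 [-])
[14] propose(0,'p') → N0(coor t4 [-])
[15] deliver 0→2 → N2(part t2 [-])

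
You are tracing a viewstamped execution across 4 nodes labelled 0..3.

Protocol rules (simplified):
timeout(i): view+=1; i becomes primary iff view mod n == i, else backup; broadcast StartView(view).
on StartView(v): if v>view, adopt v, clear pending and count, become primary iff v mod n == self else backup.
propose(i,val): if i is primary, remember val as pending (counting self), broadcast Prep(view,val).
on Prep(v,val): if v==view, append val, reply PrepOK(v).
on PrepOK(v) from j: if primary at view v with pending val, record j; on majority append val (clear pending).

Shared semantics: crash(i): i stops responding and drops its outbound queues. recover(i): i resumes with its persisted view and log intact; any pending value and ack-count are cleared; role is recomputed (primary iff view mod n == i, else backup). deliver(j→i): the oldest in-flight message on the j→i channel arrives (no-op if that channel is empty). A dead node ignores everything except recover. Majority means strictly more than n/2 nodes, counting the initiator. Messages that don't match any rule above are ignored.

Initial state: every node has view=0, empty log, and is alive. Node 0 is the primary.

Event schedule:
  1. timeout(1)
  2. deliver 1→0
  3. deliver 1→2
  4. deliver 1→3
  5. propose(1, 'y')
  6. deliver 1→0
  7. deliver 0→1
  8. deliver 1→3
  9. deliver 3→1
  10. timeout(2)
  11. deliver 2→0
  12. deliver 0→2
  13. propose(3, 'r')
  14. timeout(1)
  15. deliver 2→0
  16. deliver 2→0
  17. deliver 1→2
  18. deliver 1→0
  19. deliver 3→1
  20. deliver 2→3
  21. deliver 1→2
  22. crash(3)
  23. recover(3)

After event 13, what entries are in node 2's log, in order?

step 1 timeout(1): 1={prim,v=1,log=-}
step 2 deliver 1→0: 0={back,v=1,log=-}
step 3 deliver 1→2: 2={back,v=1,log=-}
step 4 deliver 1→3: 3={back,v=1,log=-}
step 5 propose(1,'y'): —
step 6 deliver 1→0: 0={back,v=1,log=y}
step 7 deliver 0→1: —
step 8 deliver 1→3: 3={back,v=1,log=y}
step 9 deliver 3→1: 1={prim,v=1,log=y}
step 10 timeout(2): 2={prim,v=2,log=-}
step 11 deliver 2→0: 0={back,v=2,log=y}
step 12 deliver 0→2: —
step 13 propose(3,'r'): —

empty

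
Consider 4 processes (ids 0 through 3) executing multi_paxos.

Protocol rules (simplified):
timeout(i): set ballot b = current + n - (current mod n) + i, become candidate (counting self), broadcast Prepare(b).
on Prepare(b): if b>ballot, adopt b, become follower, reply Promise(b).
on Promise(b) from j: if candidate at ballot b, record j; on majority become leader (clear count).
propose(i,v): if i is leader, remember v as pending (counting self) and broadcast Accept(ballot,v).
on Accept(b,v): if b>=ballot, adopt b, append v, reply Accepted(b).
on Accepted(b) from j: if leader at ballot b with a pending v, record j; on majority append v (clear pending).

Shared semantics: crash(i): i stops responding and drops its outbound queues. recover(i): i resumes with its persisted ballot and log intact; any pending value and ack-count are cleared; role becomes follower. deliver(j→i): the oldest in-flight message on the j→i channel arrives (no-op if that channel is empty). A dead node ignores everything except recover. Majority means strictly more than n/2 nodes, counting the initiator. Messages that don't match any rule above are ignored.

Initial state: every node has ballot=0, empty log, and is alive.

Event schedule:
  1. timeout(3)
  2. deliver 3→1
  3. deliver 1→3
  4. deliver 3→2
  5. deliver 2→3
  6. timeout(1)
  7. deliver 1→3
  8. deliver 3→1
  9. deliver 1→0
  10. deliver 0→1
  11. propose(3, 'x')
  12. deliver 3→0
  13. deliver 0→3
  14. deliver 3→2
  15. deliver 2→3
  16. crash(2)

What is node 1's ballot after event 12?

1. timeout(3):  <3:cand b7 ->
2. deliver 3→1:  <1:foll b7 ->
3. deliver 1→3:  nop
4. deliver 3→2:  <2:foll b7 ->
5. deliver 2→3:  <3:lead b7 ->
6. timeout(1):  <1:cand b9 ->
7. deliver 1→3:  <3:foll b9 ->
8. deliver 3→1:  nop
9. deliver 1→0:  <0:foll b9 ->
10. deliver 0→1:  <1:lead b9 ->
11. propose(3,'x'):  nop
12. deliver 3→0:  nop

9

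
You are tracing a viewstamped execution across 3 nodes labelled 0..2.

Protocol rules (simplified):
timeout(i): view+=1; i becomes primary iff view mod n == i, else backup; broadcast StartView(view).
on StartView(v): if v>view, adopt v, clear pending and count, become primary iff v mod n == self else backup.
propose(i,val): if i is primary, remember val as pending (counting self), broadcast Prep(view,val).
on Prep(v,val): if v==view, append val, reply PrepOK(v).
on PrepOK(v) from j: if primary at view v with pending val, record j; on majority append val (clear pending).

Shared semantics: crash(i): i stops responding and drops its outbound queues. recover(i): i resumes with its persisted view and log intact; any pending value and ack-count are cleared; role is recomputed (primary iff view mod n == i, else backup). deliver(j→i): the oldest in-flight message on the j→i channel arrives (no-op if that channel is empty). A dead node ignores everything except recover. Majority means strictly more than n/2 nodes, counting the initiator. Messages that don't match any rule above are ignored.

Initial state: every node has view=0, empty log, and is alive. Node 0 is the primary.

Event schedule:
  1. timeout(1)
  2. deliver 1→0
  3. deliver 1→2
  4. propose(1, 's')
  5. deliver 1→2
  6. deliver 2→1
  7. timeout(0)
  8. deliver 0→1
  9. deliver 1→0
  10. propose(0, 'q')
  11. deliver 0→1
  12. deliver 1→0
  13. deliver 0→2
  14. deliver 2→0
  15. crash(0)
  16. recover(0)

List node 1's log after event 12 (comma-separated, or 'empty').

[1] timeout(1) → N1(prim v1 [-])
[2] deliver 1→0 → N0(back v1 [-])
[3] deliver 1→2 → N2(back v1 [-])
[4] propose(1,'s') → ∅
[5] deliver 1→2 → N2(back v1 [s])
[6] deliver 2→1 → N1(prim v1 [s])
[7] timeout(0) → N0(back v2 [-])
[8] deliver 0→1 → N1(back v2 [s])
[9] deliver 1→0 → ∅
[10] propose(0,'q') → ∅
[11] deliver 0→1 → ∅
[12] deliver 1→0 → ∅

s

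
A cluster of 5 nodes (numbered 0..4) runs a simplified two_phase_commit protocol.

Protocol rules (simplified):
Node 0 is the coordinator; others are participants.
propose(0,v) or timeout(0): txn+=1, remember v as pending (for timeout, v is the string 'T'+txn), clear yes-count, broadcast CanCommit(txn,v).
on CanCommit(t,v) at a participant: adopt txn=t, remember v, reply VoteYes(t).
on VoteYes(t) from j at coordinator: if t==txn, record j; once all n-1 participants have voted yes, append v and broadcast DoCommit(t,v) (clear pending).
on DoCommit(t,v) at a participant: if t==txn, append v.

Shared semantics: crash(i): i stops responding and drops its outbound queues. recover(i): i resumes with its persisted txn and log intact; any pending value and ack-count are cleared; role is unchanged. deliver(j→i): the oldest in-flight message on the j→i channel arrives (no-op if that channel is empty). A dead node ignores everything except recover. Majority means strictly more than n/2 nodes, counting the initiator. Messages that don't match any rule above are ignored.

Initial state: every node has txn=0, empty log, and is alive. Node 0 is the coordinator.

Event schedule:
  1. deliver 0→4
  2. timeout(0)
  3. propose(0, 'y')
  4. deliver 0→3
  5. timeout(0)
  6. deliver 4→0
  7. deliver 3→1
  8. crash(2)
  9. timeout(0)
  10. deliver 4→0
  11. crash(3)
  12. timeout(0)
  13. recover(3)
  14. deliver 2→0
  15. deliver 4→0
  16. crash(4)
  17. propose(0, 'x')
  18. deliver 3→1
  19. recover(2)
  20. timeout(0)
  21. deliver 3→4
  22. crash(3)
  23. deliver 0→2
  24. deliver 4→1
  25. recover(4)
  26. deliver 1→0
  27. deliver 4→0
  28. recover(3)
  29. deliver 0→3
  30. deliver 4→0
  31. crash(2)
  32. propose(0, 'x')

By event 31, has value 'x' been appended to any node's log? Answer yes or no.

1. deliver 0→4:  nop
2. timeout(0):  <0:coor t1 ->
3. propose(0,'y'):  <0:coor t2 ->
4. deliver 0→3:  <3:part t1 ->
5. timeout(0):  <0:coor t3 ->
6. deliver 4→0:  nop
7. deliver 3→1:  nop
8. crash(2):  <2:✗part t0 ->
9. timeout(0):  <0:coor t4 ->
10. deliver 4→0:  nop
11. crash(3):  <3:✗part t1 ->
12. timeout(0):  <0:coor t5 ->
13. recover(3):  <3:part t1 ->
14. deliver 2→0:  nop
15. deliver 4→0:  nop
16. crash(4):  <4:✗part t0 ->
17. propose(0,'x'):  <0:coor t6 ->
18. deliver 3→1:  nop
19. recover(2):  <2:part t0 ->
20. timeout(0):  <0:coor t7 ->
21. deliver 3→4:  nop
22. crash(3):  <3:✗part t1 ->
23. deliver 0→2:  <2:part t1 ->
24. deliver 4→1:  nop
25. recover(4):  <4:part t0 ->
26. deliver 1→0:  nop
27. deliver 4→0:  nop
28. recover(3):  <3:part t1 ->
29. deliver 0→3:  <3:part t2 ->
30. deliver 4→0:  nop
31. crash(2):  <2:✗part t1 ->

no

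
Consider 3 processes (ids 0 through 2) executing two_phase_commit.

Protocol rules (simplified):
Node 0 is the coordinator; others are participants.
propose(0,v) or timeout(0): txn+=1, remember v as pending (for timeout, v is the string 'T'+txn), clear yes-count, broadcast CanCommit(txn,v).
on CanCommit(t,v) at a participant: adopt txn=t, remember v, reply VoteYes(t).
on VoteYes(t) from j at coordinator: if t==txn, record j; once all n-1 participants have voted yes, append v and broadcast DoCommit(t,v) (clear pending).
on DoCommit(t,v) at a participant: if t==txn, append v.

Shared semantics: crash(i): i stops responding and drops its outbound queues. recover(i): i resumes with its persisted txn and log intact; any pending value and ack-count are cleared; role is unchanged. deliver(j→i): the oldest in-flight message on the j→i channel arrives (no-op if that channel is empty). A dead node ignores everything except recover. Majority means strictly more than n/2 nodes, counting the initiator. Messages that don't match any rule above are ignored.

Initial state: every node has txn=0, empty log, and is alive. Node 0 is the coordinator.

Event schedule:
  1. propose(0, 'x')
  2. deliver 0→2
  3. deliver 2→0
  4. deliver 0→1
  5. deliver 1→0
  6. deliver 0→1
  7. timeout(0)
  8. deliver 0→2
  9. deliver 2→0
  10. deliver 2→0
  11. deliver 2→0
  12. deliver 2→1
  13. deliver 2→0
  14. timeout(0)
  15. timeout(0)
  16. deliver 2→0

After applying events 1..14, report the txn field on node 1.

1

[1] propose(0,'x') → N0(coor t1 [-])
[2] deliver 0→2 → N2(part t1 [-])
[3] deliver 2→0 → ∅
[4] deliver 0→1 → N1(part t1 [-])
[5] deliver 1→0 → N0(coor t1 [x])
[6] deliver 0→1 → N1(part t1 [x])
[7] timeout(0) → N0(coor t2 [x])
[8] deliver 0→2 → N2(part t1 [x])
[9] deliver 2→0 → ∅
[10] deliver 2→0 → ∅
[11] deliver 2→0 → ∅
[12] deliver 2→1 → ∅
[13] deliver 2→0 → ∅
[14] timeout(0) → N0(coor t3 [x])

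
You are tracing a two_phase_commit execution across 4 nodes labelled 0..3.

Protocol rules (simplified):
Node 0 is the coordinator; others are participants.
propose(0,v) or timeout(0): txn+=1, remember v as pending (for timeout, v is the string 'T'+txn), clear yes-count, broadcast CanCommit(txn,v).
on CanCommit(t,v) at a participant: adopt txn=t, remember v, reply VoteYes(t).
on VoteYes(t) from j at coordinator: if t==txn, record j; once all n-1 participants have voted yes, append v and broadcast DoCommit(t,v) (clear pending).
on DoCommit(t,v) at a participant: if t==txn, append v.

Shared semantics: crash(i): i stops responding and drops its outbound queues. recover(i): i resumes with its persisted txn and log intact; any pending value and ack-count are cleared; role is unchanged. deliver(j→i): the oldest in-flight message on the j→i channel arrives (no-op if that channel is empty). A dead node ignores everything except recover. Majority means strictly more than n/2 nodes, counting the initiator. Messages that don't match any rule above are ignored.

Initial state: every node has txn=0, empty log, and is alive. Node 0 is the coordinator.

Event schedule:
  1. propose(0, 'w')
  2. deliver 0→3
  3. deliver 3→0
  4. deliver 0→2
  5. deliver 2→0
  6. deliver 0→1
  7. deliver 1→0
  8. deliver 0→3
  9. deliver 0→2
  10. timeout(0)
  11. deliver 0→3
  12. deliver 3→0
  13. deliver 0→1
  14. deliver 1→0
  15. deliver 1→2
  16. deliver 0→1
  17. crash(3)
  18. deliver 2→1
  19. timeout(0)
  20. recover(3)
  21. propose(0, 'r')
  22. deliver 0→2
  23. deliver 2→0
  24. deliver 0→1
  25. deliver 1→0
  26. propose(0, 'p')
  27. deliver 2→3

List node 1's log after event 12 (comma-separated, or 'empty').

empty

e1 propose(0,'w'): 0[coor,t=1,-]
e2 deliver 0→3: 3[part,t=1,-]
e3 deliver 3→0: ·
e4 deliver 0→2: 2[part,t=1,-]
e5 deliver 2→0: ·
e6 deliver 0→1: 1[part,t=1,-]
e7 deliver 1→0: 0[coor,t=1,w]
e8 deliver 0→3: 3[part,t=1,w]
e9 deliver 0→2: 2[part,t=1,w]
e10 timeout(0): 0[coor,t=2,w]
e11 deliver 0→3: 3[part,t=2,w]
e12 deliver 3→0: ·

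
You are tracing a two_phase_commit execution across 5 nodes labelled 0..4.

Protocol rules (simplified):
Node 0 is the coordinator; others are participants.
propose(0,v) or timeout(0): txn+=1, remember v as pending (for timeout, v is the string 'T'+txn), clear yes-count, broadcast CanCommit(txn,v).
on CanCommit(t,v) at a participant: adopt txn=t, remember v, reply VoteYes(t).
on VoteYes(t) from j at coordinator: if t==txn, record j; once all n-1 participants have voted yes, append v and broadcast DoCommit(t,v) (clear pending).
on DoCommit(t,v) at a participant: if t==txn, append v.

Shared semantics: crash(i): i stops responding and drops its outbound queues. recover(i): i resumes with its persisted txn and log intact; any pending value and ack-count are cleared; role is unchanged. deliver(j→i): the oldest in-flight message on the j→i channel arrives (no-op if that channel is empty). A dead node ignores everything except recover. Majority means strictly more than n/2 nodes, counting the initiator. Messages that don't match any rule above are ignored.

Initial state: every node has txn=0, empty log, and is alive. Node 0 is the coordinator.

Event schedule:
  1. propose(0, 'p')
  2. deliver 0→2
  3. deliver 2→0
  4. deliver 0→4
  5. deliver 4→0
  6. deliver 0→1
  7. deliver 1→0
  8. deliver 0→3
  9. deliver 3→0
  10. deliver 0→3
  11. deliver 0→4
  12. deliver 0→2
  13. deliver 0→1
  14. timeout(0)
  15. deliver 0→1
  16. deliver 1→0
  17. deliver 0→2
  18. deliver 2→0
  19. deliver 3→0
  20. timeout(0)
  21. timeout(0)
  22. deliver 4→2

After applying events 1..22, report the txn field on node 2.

2

[1] propose(0,'p') → N0(coor t1 [-])
[2] deliver 0→2 → N2(part t1 [-])
[3] deliver 2→0 → ∅
[4] deliver 0→4 → N4(part t1 [-])
[5] deliver 4→0 → ∅
[6] deliver 0→1 → N1(part t1 [-])
[7] deliver 1→0 → ∅
[8] deliver 0→3 → N3(part t1 [-])
[9] deliver 3→0 → N0(coor t1 [p])
[10] deliver 0→3 → N3(part t1 [p])
[11] deliver 0→4 → N4(part t1 [p])
[12] deliver 0→2 → N2(part t1 [p])
[13] deliver 0→1 → N1(part t1 [p])
[14] timeout(0) → N0(coor t2 [p])
[15] deliver 0→1 → N1(part t2 [p])
[16] deliver 1→0 → ∅
[17] deliver 0→2 → N2(part t2 [p])
[18] deliver 2→0 → ∅
[19] deliver 3→0 → ∅
[20] timeout(0) → N0(coor t3 [p])
[21] timeout(0) → N0(coor t4 [p])
[22] deliver 4→2 → ∅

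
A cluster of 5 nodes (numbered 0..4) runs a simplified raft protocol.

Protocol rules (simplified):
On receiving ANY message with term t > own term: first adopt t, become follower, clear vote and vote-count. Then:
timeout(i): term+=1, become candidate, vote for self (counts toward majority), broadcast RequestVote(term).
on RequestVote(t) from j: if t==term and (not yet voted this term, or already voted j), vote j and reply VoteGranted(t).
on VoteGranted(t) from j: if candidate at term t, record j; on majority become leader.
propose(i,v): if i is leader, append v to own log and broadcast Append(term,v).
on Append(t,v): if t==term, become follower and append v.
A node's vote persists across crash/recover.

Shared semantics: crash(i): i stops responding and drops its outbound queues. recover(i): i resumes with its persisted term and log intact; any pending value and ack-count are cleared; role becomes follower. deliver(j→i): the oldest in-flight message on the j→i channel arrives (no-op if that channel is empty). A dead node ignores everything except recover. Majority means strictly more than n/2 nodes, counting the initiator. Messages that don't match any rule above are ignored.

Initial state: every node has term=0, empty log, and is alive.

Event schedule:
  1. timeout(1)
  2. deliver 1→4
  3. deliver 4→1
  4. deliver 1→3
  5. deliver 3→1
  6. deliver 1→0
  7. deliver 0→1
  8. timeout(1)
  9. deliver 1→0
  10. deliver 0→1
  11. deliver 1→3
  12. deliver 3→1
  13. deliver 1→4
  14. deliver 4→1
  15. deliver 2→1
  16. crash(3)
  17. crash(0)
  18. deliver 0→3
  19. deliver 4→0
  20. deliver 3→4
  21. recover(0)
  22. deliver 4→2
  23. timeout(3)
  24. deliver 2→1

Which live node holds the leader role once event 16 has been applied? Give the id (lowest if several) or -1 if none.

1. timeout(1):  <1:cand t1 ->
2. deliver 1→4:  <4:foll t1 ->
3. deliver 4→1:  nop
4. deliver 1→3:  <3:foll t1 ->
5. deliver 3→1:  <1:lead t1 ->
6. deliver 1→0:  <0:foll t1 ->
7. deliver 0→1:  nop
8. timeout(1):  <1:cand t2 ->
9. deliver 1→0:  <0:foll t2 ->
10. deliver 0→1:  nop
11. deliver 1→3:  <3:foll t2 ->
12. deliver 3→1:  <1:lead t2 ->
13. deliver 1→4:  <4:foll t2 ->
14. deliver 4→1:  nop
15. deliver 2→1:  nop
16. crash(3):  <3:✗foll t2 ->

1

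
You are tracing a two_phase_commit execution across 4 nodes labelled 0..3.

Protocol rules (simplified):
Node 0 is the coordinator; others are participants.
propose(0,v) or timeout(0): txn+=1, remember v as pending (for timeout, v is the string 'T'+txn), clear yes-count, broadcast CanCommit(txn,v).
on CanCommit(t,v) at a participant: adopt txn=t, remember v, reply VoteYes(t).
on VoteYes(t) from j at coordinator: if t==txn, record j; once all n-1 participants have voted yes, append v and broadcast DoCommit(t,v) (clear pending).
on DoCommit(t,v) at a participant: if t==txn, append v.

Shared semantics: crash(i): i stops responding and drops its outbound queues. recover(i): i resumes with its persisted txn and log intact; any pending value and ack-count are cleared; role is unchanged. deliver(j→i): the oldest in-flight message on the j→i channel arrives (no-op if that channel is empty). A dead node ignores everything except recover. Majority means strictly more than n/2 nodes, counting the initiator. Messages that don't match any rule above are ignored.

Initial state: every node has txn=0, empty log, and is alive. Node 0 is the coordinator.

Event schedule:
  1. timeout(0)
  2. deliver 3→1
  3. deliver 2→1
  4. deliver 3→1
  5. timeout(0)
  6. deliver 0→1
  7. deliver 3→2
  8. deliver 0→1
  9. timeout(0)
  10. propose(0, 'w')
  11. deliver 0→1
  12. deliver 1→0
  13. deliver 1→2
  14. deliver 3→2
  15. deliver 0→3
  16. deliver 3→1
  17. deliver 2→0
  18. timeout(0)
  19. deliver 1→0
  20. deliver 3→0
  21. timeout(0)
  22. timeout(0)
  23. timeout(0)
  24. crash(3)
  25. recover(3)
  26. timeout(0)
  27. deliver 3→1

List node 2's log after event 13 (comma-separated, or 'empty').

e1 timeout(0): 0[coor,t=1,-]
e2 deliver 3→1: ·
e3 deliver 2→1: ·
e4 deliver 3→1: ·
e5 timeout(0): 0[coor,t=2,-]
e6 deliver 0→1: 1[part,t=1,-]
e7 deliver 3→2: ·
e8 deliver 0→1: 1[part,t=2,-]
e9 timeout(0): 0[coor,t=3,-]
e10 propose(0,'w'): 0[coor,t=4,-]
e11 deliver 0→1: 1[part,t=3,-]
e12 deliver 1→0: ·
e13 deliver 1→2: ·

empty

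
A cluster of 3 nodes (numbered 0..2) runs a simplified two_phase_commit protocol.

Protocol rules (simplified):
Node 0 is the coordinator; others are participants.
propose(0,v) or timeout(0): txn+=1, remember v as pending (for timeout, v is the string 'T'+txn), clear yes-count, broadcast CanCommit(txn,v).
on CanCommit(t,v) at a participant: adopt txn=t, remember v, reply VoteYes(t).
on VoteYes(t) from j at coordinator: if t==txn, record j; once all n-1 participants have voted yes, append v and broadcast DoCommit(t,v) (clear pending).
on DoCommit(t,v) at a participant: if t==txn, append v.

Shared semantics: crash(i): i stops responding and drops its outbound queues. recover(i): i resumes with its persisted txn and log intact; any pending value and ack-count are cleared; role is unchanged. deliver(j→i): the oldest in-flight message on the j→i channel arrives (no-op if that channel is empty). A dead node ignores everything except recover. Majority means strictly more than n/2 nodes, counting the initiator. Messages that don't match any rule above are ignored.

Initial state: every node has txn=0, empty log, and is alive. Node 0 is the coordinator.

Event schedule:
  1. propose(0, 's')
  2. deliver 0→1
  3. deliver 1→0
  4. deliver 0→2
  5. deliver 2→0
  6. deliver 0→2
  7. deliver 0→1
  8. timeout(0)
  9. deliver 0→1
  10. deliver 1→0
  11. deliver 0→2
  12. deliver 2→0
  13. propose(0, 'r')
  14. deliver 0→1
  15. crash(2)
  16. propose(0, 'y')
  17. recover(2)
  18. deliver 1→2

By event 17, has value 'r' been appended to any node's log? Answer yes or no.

no

step 1 propose(0,'s'): 0={coor,t=1,log=-}
step 2 deliver 0→1: 1={part,t=1,log=-}
step 3 deliver 1→0: —
step 4 deliver 0→2: 2={part,t=1,log=-}
step 5 deliver 2→0: 0={coor,t=1,log=s}
step 6 deliver 0→2: 2={part,t=1,log=s}
step 7 deliver 0→1: 1={part,t=1,log=s}
step 8 timeout(0): 0={coor,t=2,log=s}
step 9 deliver 0→1: 1={part,t=2,log=s}
step 10 deliver 1→0: —
step 11 deliver 0→2: 2={part,t=2,log=s}
step 12 deliver 2→0: 0={coor,t=2,log=s,T2}
step 13 propose(0,'r'): 0={coor,t=3,log=s,T2}
step 14 deliver 0→1: 1={part,t=2,log=s,T2}
step 15 crash(2): 2={✗part,t=2,log=s}
step 16 propose(0,'y'): 0={coor,t=4,log=s,T2}
step 17 recover(2): 2={part,t=2,log=s}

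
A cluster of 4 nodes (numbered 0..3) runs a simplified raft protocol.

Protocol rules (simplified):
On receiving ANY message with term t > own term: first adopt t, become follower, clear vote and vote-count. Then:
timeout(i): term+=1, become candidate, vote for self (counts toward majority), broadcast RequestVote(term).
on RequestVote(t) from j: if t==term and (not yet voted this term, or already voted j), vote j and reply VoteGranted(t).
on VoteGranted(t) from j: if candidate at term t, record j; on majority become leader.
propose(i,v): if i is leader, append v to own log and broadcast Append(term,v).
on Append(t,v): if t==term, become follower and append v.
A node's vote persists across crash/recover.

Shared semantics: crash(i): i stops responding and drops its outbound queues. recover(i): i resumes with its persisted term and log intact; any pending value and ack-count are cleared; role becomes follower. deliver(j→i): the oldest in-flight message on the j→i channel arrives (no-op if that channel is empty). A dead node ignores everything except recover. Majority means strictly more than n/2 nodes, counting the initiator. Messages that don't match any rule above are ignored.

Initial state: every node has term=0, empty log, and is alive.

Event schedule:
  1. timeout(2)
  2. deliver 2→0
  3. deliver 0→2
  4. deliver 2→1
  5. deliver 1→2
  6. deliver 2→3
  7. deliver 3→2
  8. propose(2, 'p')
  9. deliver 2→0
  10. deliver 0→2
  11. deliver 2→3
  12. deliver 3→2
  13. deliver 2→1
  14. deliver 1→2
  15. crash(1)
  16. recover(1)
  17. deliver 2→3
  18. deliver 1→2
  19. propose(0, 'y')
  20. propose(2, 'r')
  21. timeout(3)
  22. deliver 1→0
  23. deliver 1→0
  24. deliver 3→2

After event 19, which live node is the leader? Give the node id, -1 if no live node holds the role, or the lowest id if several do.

[1] timeout(2) → N2(cand t1 [-])
[2] deliver 2→0 → N0(foll t1 [-])
[3] deliver 0→2 → ∅
[4] deliver 2→1 → N1(foll t1 [-])
[5] deliver 1→2 → N2(lead t1 [-])
[6] deliver 2→3 → N3(foll t1 [-])
[7] deliver 3→2 → ∅
[8] propose(2,'p') → N2(lead t1 [p])
[9] deliver 2→0 → N0(foll t1 [p])
[10] deliver 0→2 → ∅
[11] deliver 2→3 → N3(foll t1 [p])
[12] deliver 3→2 → ∅
[13] deliver 2→1 → N1(foll t1 [p])
[14] deliver 1→2 → ∅
[15] crash(1) → N1(✗foll t1 [p])
[16] recover(1) → N1(foll t1 [p])
[17] deliver 2→3 → ∅
[18] deliver 1→2 → ∅
[19] propose(0,'y') → ∅

2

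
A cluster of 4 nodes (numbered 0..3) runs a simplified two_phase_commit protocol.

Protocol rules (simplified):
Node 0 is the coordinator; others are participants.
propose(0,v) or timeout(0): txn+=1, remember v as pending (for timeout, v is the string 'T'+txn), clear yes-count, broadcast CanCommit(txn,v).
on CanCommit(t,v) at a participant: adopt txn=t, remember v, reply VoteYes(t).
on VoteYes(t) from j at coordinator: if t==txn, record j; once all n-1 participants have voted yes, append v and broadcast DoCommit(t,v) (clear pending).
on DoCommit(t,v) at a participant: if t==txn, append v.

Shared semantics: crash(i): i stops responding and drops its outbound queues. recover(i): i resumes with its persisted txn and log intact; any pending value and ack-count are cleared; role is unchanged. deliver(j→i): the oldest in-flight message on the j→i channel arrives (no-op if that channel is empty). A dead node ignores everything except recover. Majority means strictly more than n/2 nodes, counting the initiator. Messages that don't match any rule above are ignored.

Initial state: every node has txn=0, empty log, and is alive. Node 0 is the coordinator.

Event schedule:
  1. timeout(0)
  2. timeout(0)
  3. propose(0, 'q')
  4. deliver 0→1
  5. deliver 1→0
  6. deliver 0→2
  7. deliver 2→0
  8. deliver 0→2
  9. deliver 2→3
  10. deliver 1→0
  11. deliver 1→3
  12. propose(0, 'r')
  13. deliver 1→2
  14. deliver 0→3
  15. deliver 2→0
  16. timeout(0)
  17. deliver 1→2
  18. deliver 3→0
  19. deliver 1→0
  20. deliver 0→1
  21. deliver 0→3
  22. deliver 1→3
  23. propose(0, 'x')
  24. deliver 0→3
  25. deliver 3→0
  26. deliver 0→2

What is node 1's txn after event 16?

e1 timeout(0): 0[coor,t=1,-]
e2 timeout(0): 0[coor,t=2,-]
e3 propose(0,'q'): 0[coor,t=3,-]
e4 deliver 0→1: 1[part,t=1,-]
e5 deliver 1→0: ·
e6 deliver 0→2: 2[part,t=1,-]
e7 deliver 2→0: ·
e8 deliver 0→2: 2[part,t=2,-]
e9 deliver 2→3: ·
e10 deliver 1→0: ·
e11 deliver 1→3: ·
e12 propose(0,'r'): 0[coor,t=4,-]
e13 deliver 1→2: ·
e14 deliver 0→3: 3[part,t=1,-]
e15 deliver 2→0: ·
e16 timeout(0): 0[coor,t=5,-]

1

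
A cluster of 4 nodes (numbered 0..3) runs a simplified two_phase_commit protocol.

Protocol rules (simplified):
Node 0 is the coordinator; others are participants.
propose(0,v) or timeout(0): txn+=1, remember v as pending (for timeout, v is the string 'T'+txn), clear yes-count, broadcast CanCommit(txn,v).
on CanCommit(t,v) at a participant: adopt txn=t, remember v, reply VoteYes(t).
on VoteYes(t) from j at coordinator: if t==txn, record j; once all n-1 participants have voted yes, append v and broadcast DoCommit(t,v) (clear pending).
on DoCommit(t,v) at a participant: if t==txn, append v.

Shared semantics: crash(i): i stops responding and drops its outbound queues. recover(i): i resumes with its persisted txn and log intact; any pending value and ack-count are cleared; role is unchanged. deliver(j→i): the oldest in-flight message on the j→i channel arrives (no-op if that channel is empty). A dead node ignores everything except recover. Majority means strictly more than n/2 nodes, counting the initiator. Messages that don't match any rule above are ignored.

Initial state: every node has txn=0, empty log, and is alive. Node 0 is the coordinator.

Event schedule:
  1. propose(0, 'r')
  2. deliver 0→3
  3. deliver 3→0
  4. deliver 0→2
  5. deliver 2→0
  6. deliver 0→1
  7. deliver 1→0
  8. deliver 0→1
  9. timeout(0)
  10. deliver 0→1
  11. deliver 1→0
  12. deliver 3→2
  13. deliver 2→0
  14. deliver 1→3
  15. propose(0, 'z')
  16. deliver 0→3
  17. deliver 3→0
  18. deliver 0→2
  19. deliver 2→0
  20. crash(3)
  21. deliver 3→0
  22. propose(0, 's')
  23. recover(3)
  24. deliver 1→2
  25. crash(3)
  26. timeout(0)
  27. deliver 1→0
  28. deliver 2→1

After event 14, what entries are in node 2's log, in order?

empty

1. propose(0,'r'):  <0:coor t1 ->
2. deliver 0→3:  <3:part t1 ->
3. deliver 3→0:  nop
4. deliver 0→2:  <2:part t1 ->
5. deliver 2→0:  nop
6. deliver 0→1:  <1:part t1 ->
7. deliver 1→0:  <0:coor t1 r>
8. deliver 0→1:  <1:part t1 r>
9. timeout(0):  <0:coor t2 r>
10. deliver 0→1:  <1:part t2 r>
11. deliver 1→0:  nop
12. deliver 3→2:  nop
13. deliver 2→0:  nop
14. deliver 1→3:  nop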